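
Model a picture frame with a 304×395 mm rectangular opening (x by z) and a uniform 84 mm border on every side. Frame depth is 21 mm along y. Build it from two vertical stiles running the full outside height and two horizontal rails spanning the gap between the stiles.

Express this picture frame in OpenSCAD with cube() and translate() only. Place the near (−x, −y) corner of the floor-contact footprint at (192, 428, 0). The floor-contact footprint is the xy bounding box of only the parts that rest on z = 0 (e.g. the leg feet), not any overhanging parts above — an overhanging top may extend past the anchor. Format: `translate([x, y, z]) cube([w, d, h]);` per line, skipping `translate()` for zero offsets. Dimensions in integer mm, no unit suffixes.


translate([192, 428, 0]) cube([84, 21, 563]);
translate([580, 428, 0]) cube([84, 21, 563]);
translate([276, 428, 0]) cube([304, 21, 84]);
translate([276, 428, 479]) cube([304, 21, 84]);


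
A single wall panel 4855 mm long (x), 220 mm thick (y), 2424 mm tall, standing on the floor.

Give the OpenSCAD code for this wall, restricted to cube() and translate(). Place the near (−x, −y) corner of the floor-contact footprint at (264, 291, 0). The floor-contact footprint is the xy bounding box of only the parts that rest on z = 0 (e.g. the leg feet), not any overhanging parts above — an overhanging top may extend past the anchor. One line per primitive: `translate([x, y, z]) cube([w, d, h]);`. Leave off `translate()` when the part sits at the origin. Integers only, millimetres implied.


translate([264, 291, 0]) cube([4855, 220, 2424]);


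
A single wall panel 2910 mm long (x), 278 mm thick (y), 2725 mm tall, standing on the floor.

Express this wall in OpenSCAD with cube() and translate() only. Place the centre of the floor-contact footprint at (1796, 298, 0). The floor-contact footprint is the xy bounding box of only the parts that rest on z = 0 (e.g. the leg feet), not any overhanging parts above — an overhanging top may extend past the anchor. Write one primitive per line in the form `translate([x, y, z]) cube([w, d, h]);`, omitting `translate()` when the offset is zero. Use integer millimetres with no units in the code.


translate([341, 159, 0]) cube([2910, 278, 2725]);


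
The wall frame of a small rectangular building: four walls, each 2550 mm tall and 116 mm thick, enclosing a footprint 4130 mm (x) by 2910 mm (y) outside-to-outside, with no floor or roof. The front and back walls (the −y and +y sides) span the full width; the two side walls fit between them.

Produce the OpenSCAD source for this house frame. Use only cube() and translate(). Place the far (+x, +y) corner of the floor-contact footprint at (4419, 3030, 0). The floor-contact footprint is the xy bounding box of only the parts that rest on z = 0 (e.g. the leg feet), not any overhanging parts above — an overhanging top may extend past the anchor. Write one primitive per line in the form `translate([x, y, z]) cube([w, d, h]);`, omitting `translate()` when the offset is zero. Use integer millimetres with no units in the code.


translate([289, 120, 0]) cube([4130, 116, 2550]);
translate([289, 2914, 0]) cube([4130, 116, 2550]);
translate([289, 236, 0]) cube([116, 2678, 2550]);
translate([4303, 236, 0]) cube([116, 2678, 2550]);


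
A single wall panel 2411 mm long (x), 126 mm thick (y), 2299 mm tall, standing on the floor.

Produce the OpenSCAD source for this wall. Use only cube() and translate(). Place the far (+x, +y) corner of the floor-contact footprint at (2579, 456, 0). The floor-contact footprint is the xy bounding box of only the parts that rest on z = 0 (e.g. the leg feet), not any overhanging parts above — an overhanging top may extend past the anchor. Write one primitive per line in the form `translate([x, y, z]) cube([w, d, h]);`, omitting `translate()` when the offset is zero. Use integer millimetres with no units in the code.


translate([168, 330, 0]) cube([2411, 126, 2299]);


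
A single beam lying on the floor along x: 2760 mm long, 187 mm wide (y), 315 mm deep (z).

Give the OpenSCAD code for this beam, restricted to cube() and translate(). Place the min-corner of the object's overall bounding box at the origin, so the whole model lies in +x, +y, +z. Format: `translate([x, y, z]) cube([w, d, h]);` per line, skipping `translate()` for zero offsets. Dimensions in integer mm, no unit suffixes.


cube([2760, 187, 315]);


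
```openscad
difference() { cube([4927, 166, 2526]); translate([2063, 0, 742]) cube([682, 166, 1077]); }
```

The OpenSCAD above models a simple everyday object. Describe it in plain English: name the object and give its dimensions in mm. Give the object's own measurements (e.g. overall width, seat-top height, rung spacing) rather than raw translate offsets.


A wall 4927 mm long (x), 166 mm thick (y), 2526 mm tall, with a rectangular window opening cut through it. The opening is 682 mm wide and 1077 mm tall; its sill is at z = 742 mm and its near (−x) edge is 2063 mm from the wall's −x end. The opening passes through the full wall thickness.


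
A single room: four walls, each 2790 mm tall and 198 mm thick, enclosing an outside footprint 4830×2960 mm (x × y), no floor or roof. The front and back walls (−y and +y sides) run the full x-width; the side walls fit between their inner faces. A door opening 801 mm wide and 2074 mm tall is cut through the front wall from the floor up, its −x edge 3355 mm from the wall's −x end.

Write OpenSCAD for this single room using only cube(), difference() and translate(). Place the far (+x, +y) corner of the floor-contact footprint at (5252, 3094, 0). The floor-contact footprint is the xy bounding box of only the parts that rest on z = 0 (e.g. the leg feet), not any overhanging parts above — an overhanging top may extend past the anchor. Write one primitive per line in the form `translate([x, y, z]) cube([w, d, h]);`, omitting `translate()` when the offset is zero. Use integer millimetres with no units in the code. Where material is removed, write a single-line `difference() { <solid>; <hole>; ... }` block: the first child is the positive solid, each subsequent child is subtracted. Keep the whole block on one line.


difference() { translate([422, 134, 0]) cube([4830, 198, 2790]); translate([3777, 134, 0]) cube([801, 198, 2074]); }
translate([422, 2896, 0]) cube([4830, 198, 2790]);
translate([422, 332, 0]) cube([198, 2564, 2790]);
translate([5054, 332, 0]) cube([198, 2564, 2790]);


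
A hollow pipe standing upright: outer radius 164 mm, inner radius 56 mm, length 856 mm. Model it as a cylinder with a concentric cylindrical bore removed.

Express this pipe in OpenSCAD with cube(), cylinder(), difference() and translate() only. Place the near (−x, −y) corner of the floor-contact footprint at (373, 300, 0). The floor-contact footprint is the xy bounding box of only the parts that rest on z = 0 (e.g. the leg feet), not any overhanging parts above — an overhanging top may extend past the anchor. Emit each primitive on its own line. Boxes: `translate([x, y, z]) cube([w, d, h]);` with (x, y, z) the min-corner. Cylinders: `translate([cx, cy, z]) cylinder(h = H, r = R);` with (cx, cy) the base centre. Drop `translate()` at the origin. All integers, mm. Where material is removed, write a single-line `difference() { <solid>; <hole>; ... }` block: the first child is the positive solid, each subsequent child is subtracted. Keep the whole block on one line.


difference() { translate([537, 464, 0]) cylinder(h = 856, r = 164); translate([537, 464, 0]) cylinder(h = 856, r = 56); }


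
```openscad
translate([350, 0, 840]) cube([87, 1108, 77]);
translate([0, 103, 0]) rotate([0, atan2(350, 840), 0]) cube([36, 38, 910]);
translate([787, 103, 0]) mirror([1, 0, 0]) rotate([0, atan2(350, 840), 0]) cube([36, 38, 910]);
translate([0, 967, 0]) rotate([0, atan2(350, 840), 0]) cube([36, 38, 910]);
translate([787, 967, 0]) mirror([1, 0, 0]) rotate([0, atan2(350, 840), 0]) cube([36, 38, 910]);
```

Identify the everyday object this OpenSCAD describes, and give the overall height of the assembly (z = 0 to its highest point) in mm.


A sawhorse. The overall height is 917 mm.

A beam across two mirrored pairs of raked legs — a sawhorse. The beam's underside is at z = 840 (matching the legs' vertical rise in atan2(350, 840)) and the beam is 77 mm tall, so its top is at 840 + 77 = 917 mm. The raked legs top out at the beam's underside, so that is the highest point.


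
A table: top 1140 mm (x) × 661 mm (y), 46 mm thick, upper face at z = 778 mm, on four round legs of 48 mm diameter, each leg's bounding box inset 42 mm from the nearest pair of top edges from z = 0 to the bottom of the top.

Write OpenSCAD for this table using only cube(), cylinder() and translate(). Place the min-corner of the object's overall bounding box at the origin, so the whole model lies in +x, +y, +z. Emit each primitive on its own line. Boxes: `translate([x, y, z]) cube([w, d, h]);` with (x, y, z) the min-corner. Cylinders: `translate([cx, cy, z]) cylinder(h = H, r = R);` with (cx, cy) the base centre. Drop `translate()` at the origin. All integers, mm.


// leg_h = 778 - 46 = 732
translate([0, 0, 732]) cube([1140, 661, 46]);
translate([66, 66, 0]) cylinder(h = 732, r = 24);
translate([1074, 66, 0]) cylinder(h = 732, r = 24);
translate([66, 595, 0]) cylinder(h = 732, r = 24);
translate([1074, 595, 0]) cylinder(h = 732, r = 24);


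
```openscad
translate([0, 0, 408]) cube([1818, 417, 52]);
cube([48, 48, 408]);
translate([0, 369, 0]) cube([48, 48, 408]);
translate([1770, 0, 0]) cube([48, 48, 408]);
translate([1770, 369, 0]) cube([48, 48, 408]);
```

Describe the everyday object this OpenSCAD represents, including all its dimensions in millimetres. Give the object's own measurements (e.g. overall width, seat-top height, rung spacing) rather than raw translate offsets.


A bench: a 1818×417 mm seat slab, 52 mm thick, top at z = 460 mm, on four 48×48 mm square legs flush with the seat corners and standing on z = 0.


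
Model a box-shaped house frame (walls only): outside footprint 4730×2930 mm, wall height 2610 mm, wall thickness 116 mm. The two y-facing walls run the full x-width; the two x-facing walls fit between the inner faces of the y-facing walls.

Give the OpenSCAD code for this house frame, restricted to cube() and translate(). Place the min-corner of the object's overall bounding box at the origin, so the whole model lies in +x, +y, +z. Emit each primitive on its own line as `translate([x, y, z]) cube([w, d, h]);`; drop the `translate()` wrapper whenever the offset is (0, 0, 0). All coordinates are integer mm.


cube([4730, 116, 2610]);
translate([0, 2814, 0]) cube([4730, 116, 2610]);
translate([0, 116, 0]) cube([116, 2698, 2610]);
translate([4614, 116, 0]) cube([116, 2698, 2610]);


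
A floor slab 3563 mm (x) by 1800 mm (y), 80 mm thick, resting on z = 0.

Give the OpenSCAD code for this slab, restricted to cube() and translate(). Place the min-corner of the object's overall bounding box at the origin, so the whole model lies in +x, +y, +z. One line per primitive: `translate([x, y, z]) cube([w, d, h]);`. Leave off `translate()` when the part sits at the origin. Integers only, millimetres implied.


cube([3563, 1800, 80]);


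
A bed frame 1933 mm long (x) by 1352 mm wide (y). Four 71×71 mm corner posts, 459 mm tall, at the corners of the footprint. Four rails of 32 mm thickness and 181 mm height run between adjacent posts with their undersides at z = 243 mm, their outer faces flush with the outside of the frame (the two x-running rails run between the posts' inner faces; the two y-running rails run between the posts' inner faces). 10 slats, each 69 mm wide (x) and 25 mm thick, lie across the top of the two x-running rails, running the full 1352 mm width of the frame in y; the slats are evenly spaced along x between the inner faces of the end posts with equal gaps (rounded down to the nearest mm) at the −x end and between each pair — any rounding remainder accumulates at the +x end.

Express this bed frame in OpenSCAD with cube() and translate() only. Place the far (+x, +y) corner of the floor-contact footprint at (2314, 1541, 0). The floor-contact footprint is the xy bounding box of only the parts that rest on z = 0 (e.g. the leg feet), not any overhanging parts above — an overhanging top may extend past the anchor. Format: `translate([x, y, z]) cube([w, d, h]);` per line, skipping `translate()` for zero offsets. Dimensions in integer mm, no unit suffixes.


translate([381, 189, 0]) cube([71, 71, 459]);
translate([381, 1470, 0]) cube([71, 71, 459]);
translate([2243, 189, 0]) cube([71, 71, 459]);
translate([2243, 1470, 0]) cube([71, 71, 459]);
translate([452, 189, 243]) cube([1791, 32, 181]);
translate([452, 1509, 243]) cube([1791, 32, 181]);
translate([381, 260, 243]) cube([32, 1210, 181]);
translate([2282, 260, 243]) cube([32, 1210, 181]);
translate([552, 189, 424]) cube([69, 1352, 25]);
translate([721, 189, 424]) cube([69, 1352, 25]);
translate([890, 189, 424]) cube([69, 1352, 25]);
translate([1059, 189, 424]) cube([69, 1352, 25]);
translate([1228, 189, 424]) cube([69, 1352, 25]);
translate([1397, 189, 424]) cube([69, 1352, 25]);
translate([1566, 189, 424]) cube([69, 1352, 25]);
translate([1735, 189, 424]) cube([69, 1352, 25]);
translate([1904, 189, 424]) cube([69, 1352, 25]);
translate([2073, 189, 424]) cube([69, 1352, 25]);


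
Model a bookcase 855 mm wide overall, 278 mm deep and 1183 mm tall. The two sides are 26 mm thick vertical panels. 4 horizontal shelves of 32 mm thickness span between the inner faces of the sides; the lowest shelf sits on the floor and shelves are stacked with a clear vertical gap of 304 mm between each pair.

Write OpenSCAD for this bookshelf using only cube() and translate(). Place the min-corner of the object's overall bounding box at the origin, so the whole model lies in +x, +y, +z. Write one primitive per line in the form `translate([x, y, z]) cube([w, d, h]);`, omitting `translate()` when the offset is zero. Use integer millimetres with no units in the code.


cube([26, 278, 1183]);
translate([829, 0, 0]) cube([26, 278, 1183]);
translate([26, 0, 0]) cube([803, 278, 32]);
translate([26, 0, 336]) cube([803, 278, 32]);
translate([26, 0, 672]) cube([803, 278, 32]);
translate([26, 0, 1008]) cube([803, 278, 32]);


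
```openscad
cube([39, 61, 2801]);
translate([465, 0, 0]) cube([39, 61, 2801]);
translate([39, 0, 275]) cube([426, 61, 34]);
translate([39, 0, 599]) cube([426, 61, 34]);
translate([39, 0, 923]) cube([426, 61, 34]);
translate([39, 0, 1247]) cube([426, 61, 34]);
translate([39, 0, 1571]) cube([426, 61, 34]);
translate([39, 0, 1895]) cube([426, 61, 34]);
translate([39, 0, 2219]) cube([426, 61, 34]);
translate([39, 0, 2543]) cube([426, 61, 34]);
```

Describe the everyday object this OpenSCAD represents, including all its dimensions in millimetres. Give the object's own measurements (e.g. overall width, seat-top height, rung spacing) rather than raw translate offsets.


A straight ladder. Two 39×61 mm vertical rails, 2801 mm tall, stand 504 mm apart (outside-to-outside) with their front faces coplanar on the −y side. 8 rungs, each 61 mm deep and 34 mm tall, span between the inner faces of the rails, front faces flush with the rails. The lowest rung's underside is at z = 275 mm and rungs are spaced 324 mm apart (underside to underside).


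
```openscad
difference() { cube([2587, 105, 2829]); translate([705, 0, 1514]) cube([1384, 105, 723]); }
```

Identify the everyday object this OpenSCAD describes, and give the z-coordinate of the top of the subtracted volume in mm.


A wall with a window opening. The window head height is 2237 mm.

A wall with a rectangular opening subtracted — a window. Sill at z = 1514, opening 723 mm tall, so the head is at 1514 + 723 = 2237 mm.


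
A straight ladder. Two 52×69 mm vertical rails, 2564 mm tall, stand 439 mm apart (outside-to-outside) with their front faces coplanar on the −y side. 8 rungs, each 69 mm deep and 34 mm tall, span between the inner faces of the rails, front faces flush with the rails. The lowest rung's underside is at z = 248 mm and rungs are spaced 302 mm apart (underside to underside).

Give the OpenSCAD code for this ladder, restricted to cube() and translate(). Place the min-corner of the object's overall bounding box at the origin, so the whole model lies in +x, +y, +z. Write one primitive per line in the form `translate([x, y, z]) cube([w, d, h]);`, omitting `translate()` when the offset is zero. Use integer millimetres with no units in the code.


// rung span = 439 - 2*52 = 335
// rung[k] z = 248 + k*302
cube([52, 69, 2564]);
translate([387, 0, 0]) cube([52, 69, 2564]);
translate([52, 0, 248]) cube([335, 69, 34]);
translate([52, 0, 550]) cube([335, 69, 34]);
translate([52, 0, 852]) cube([335, 69, 34]);
translate([52, 0, 1154]) cube([335, 69, 34]);
translate([52, 0, 1456]) cube([335, 69, 34]);
translate([52, 0, 1758]) cube([335, 69, 34]);
translate([52, 0, 2060]) cube([335, 69, 34]);
translate([52, 0, 2362]) cube([335, 69, 34]);


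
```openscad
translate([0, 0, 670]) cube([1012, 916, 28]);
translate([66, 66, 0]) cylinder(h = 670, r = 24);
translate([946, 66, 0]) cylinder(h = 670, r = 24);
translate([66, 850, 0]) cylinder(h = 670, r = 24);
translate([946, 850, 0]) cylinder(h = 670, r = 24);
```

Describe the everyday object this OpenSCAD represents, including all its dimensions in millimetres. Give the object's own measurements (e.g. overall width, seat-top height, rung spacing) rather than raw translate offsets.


A rectangular dining table. The top is 1012×916×28 mm with its upper surface at z = 698 mm. It stands on four round legs of 48 mm diameter, each leg's bounding box inset 42 mm from the nearest pair of top edges, running from the floor to the underside of the top.


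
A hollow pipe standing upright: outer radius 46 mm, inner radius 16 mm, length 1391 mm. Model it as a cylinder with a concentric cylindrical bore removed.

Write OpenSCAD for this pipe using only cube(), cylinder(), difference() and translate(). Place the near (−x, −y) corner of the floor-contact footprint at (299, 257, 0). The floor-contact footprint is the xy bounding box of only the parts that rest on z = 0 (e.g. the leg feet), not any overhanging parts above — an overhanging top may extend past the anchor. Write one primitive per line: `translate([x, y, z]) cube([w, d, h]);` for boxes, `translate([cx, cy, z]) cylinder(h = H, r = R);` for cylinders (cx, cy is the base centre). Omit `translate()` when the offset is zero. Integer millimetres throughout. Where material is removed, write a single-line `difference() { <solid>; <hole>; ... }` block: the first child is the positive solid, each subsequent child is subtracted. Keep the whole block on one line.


difference() { translate([345, 303, 0]) cylinder(h = 1391, r = 46); translate([345, 303, 0]) cylinder(h = 1391, r = 16); }


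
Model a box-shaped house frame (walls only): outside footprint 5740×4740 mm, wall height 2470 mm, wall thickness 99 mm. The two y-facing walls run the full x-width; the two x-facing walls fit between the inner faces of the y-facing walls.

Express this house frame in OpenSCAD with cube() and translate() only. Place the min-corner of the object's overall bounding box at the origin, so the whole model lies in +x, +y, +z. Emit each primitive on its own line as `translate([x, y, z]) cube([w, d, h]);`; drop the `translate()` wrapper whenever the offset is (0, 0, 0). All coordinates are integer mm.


cube([5740, 99, 2470]);
translate([0, 4641, 0]) cube([5740, 99, 2470]);
translate([0, 99, 0]) cube([99, 4542, 2470]);
translate([5641, 99, 0]) cube([99, 4542, 2470]);


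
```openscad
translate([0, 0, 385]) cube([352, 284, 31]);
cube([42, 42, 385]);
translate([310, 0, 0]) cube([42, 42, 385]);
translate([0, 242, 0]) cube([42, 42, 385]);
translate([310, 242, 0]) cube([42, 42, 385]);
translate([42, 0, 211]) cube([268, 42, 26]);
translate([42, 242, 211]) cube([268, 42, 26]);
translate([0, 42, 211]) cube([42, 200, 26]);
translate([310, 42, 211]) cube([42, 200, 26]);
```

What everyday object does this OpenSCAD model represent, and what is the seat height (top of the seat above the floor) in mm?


A stool. The seat height is 416 mm.

A 352×284×31 slab at z = 385 on four corner posts — a stool. The seat top is 385 + 31 = 416 mm.


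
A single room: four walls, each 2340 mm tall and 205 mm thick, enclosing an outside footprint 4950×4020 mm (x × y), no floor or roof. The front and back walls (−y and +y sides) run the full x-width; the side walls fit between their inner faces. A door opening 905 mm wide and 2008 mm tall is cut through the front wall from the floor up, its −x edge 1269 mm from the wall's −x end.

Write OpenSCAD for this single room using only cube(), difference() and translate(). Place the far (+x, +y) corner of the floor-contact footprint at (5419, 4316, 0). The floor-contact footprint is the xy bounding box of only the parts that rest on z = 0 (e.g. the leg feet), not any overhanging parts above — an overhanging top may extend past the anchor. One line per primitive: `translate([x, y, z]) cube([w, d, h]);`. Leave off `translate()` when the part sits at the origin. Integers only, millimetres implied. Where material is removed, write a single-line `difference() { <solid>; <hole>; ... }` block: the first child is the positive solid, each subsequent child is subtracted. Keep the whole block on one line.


difference() { translate([469, 296, 0]) cube([4950, 205, 2340]); translate([1738, 296, 0]) cube([905, 205, 2008]); }
translate([469, 4111, 0]) cube([4950, 205, 2340]);
translate([469, 501, 0]) cube([205, 3610, 2340]);
translate([5214, 501, 0]) cube([205, 3610, 2340]);


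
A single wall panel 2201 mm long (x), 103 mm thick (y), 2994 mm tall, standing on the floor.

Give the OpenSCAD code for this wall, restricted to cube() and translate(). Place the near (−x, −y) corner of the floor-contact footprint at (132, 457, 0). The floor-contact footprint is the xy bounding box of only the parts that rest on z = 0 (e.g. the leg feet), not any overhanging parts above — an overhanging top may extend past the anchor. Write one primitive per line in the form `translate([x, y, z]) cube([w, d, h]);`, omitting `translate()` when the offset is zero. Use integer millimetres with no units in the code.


translate([132, 457, 0]) cube([2201, 103, 2994]);


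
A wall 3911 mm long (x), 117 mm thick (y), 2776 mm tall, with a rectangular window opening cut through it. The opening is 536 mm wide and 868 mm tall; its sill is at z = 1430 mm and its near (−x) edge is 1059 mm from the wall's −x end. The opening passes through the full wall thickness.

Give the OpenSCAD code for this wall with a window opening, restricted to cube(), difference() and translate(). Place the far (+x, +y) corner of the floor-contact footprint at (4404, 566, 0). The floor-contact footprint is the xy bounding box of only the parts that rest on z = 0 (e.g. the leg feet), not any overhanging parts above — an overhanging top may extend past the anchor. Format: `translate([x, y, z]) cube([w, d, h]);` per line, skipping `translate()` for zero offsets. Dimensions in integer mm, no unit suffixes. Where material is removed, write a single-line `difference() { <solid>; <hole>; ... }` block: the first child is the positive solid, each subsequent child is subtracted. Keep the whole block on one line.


difference() { translate([493, 449, 0]) cube([3911, 117, 2776]); translate([1552, 449, 1430]) cube([536, 117, 868]); }


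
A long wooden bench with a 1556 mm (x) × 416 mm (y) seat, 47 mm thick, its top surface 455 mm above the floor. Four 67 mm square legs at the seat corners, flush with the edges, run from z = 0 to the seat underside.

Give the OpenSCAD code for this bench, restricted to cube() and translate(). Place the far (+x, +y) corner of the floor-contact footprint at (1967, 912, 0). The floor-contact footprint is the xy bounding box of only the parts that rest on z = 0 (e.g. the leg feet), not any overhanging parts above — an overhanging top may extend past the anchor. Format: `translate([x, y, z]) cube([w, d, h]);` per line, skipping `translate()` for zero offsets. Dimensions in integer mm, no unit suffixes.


translate([411, 496, 408]) cube([1556, 416, 47]);
translate([411, 496, 0]) cube([67, 67, 408]);
translate([411, 845, 0]) cube([67, 67, 408]);
translate([1900, 496, 0]) cube([67, 67, 408]);
translate([1900, 845, 0]) cube([67, 67, 408]);


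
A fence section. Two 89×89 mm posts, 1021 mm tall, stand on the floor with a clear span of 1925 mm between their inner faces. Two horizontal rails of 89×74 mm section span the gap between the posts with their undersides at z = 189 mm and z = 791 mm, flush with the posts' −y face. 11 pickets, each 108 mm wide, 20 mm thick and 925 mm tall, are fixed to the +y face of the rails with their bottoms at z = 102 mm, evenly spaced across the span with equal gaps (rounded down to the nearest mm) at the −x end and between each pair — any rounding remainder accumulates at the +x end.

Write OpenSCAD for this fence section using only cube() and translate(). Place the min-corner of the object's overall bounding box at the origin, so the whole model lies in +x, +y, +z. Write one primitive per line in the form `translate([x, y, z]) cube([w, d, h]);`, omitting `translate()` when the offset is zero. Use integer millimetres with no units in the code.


cube([89, 89, 1021]);
translate([2014, 0, 0]) cube([89, 89, 1021]);
translate([89, 0, 189]) cube([1925, 89, 74]);
translate([89, 0, 791]) cube([1925, 89, 74]);
translate([150, 89, 102]) cube([108, 20, 925]);
translate([319, 89, 102]) cube([108, 20, 925]);
translate([488, 89, 102]) cube([108, 20, 925]);
translate([657, 89, 102]) cube([108, 20, 925]);
translate([826, 89, 102]) cube([108, 20, 925]);
translate([995, 89, 102]) cube([108, 20, 925]);
translate([1164, 89, 102]) cube([108, 20, 925]);
translate([1333, 89, 102]) cube([108, 20, 925]);
translate([1502, 89, 102]) cube([108, 20, 925]);
translate([1671, 89, 102]) cube([108, 20, 925]);
translate([1840, 89, 102]) cube([108, 20, 925]);


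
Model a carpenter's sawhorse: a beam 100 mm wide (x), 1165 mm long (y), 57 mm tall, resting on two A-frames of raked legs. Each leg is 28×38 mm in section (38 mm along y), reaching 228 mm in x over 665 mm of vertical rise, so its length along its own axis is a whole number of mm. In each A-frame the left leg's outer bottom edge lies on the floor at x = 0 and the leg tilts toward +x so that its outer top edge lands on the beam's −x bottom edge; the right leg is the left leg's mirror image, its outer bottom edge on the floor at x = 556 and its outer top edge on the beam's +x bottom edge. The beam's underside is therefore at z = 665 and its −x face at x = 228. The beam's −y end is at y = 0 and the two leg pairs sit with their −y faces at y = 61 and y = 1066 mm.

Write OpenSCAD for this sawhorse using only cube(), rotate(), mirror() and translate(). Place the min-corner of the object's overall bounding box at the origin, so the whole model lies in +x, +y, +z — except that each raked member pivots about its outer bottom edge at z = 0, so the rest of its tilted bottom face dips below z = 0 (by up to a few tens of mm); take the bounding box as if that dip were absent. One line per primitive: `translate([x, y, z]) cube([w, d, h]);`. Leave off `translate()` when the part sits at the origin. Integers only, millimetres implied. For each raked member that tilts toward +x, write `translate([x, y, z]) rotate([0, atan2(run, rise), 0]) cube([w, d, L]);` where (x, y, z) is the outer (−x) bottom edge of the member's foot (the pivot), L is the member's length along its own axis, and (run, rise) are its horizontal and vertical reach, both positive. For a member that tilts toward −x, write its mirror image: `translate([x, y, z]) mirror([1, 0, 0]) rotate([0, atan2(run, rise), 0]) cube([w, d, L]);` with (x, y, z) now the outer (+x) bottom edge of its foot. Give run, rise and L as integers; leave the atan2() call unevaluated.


// leg length = √(228² + 665²) = 703
// right-leg outer foot x = 2·228 + 100 = 556
// beam min-corner = (228, 0, 665)
translate([228, 0, 665]) cube([100, 1165, 57]);
translate([0, 61, 0]) rotate([0, atan2(228, 665), 0]) cube([28, 38, 703]);
translate([556, 61, 0]) mirror([1, 0, 0]) rotate([0, atan2(228, 665), 0]) cube([28, 38, 703]);
translate([0, 1066, 0]) rotate([0, atan2(228, 665), 0]) cube([28, 38, 703]);
translate([556, 1066, 0]) mirror([1, 0, 0]) rotate([0, atan2(228, 665), 0]) cube([28, 38, 703]);


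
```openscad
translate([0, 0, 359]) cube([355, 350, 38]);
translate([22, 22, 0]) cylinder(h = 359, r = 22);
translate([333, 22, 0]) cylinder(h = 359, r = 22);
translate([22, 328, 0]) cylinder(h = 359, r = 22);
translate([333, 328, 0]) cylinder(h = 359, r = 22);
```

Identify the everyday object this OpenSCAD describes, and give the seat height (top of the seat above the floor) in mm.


A stool. The seat height is 397 mm.

A 355×350×38 slab at z = 359 on four corner cylinders — a stool. The seat top is 359 + 38 = 397 mm.


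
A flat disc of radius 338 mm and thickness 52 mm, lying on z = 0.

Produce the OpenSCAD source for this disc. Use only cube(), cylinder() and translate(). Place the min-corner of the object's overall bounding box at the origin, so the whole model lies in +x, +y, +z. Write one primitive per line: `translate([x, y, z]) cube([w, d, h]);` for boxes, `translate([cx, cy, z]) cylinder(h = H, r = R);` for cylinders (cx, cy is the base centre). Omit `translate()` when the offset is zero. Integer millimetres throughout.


translate([338, 338, 0]) cylinder(h = 52, r = 338);


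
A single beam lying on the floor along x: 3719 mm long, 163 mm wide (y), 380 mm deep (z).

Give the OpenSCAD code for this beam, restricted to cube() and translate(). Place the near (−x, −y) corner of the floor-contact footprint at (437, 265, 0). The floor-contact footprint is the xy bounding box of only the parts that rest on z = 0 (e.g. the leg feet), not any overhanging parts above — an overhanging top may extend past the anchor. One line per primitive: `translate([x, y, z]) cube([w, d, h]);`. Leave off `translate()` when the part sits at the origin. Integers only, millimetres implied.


translate([437, 265, 0]) cube([3719, 163, 380]);


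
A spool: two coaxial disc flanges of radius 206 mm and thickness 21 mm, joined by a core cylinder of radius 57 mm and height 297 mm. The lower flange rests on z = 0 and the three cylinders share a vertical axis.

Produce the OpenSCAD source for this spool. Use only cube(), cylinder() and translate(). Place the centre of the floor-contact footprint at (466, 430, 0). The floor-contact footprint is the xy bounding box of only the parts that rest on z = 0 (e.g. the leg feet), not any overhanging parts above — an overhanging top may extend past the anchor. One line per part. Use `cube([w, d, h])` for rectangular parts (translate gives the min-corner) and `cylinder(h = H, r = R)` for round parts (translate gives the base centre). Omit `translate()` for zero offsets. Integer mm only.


translate([466, 430, 0]) cylinder(h = 21, r = 206);
translate([466, 430, 21]) cylinder(h = 297, r = 57);
translate([466, 430, 318]) cylinder(h = 21, r = 206);


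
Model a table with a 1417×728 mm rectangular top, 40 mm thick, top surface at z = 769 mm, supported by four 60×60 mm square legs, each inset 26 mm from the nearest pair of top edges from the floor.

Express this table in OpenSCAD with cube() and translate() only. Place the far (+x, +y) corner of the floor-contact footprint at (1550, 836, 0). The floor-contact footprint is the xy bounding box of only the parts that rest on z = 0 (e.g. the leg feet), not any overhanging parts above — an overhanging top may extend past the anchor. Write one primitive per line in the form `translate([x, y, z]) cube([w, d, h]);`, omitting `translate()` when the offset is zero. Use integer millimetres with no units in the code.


translate([159, 134, 729]) cube([1417, 728, 40]);
translate([185, 160, 0]) cube([60, 60, 729]);
translate([1490, 160, 0]) cube([60, 60, 729]);
translate([185, 776, 0]) cube([60, 60, 729]);
translate([1490, 776, 0]) cube([60, 60, 729]);


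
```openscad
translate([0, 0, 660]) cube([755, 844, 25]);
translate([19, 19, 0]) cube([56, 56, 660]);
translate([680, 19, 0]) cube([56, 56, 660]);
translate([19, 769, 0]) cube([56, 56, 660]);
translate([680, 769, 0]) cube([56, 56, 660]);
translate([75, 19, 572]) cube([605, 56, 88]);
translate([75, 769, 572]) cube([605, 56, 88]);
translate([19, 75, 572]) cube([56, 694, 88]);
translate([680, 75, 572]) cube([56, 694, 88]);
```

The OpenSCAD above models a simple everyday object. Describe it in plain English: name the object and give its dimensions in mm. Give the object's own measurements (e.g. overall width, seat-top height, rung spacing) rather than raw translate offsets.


A rectangular dining table. The top is 755×844×25 mm with its upper surface at z = 685 mm. It stands on four 56×56 mm square legs, each inset 19 mm from the nearest pair of top edges, running from the floor to the underside of the top. Four apron rails, 56 mm thick and 88 mm tall, run between adjacent legs with their top edges flush with the underside of the top and their outer faces flush with the legs' outer faces.


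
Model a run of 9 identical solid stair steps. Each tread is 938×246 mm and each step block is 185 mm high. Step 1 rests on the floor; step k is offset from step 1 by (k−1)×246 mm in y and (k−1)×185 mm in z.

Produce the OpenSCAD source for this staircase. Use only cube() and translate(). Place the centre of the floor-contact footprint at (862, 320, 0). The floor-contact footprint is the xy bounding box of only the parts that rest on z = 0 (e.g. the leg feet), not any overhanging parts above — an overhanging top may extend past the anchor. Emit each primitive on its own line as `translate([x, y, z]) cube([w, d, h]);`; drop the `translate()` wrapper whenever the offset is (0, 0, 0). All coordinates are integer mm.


translate([393, 197, 0]) cube([938, 246, 185]);
translate([393, 443, 185]) cube([938, 246, 185]);
translate([393, 689, 370]) cube([938, 246, 185]);
translate([393, 935, 555]) cube([938, 246, 185]);
translate([393, 1181, 740]) cube([938, 246, 185]);
translate([393, 1427, 925]) cube([938, 246, 185]);
translate([393, 1673, 1110]) cube([938, 246, 185]);
translate([393, 1919, 1295]) cube([938, 246, 185]);
translate([393, 2165, 1480]) cube([938, 246, 185]);


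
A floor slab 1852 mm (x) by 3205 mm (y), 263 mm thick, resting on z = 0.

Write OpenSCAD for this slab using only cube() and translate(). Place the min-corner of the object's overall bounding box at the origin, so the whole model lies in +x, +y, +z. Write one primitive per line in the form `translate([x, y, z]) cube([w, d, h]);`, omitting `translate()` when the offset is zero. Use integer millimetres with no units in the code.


cube([1852, 3205, 263]);


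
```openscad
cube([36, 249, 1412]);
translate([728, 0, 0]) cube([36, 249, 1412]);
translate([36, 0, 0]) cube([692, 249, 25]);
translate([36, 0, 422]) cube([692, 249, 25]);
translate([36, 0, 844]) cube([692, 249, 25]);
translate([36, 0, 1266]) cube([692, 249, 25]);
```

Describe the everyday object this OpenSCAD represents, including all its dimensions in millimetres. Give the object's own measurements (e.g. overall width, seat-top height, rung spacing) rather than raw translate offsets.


An open bookshelf. Two side panels, each 36 mm thick, 249 mm deep and 1412 mm tall, stand 764 mm apart (outside-to-outside). Between them sit 4 shelves, each 25 mm thick and 249 mm deep, spanning the full gap between the sides. The bottom shelf rests on the floor (its underside at z = 0) and the clear gap between one shelf's top and the next shelf's underside is 397 mm.


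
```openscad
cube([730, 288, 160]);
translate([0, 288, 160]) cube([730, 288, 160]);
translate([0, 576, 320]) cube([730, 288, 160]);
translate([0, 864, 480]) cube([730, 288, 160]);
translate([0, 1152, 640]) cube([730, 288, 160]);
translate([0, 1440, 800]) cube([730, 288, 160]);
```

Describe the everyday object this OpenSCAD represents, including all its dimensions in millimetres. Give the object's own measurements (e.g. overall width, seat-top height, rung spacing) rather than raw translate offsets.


A straight staircase of 6 solid steps. Each step is 730 mm wide (x), 288 mm deep (y, the going) and 160 mm tall (the rise). The first step rests on the floor; each subsequent step sits one going further in +y and one rise higher in +z, directly behind and above the previous step with no overlap.


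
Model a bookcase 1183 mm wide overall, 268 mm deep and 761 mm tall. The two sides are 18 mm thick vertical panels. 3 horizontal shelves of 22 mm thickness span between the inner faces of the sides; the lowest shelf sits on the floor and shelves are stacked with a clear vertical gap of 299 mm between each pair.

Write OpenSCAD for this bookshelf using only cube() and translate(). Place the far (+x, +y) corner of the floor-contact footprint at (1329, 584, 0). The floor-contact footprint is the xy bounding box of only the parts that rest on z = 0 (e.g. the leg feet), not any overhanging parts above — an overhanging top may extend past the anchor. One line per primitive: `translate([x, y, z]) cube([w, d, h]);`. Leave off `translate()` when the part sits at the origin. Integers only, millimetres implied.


translate([146, 316, 0]) cube([18, 268, 761]);
translate([1311, 316, 0]) cube([18, 268, 761]);
translate([164, 316, 0]) cube([1147, 268, 22]);
translate([164, 316, 321]) cube([1147, 268, 22]);
translate([164, 316, 642]) cube([1147, 268, 22]);


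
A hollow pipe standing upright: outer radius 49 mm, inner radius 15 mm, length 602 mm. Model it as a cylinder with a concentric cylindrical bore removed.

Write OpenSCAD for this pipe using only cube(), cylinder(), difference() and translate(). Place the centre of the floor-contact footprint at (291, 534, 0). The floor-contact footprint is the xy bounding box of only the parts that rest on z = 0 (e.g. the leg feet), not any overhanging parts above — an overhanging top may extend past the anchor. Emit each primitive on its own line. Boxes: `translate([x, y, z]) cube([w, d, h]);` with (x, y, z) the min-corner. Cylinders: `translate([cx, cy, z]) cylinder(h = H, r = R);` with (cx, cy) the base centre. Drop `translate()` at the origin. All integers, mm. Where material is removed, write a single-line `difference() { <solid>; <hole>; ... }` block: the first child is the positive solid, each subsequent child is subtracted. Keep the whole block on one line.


difference() { translate([291, 534, 0]) cylinder(h = 602, r = 49); translate([291, 534, 0]) cylinder(h = 602, r = 15); }


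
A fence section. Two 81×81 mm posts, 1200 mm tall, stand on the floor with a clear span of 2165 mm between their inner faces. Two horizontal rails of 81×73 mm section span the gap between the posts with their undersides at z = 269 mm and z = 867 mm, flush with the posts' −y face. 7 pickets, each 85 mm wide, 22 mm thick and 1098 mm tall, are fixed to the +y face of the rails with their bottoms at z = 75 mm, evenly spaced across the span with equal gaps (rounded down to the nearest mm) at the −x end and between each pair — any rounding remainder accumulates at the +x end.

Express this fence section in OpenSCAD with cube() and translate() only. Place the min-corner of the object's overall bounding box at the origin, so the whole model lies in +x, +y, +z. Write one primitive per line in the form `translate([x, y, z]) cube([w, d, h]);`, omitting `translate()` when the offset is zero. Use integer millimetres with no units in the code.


cube([81, 81, 1200]);
translate([2246, 0, 0]) cube([81, 81, 1200]);
translate([81, 0, 269]) cube([2165, 81, 73]);
translate([81, 0, 867]) cube([2165, 81, 73]);
translate([277, 81, 75]) cube([85, 22, 1098]);
translate([558, 81, 75]) cube([85, 22, 1098]);
translate([839, 81, 75]) cube([85, 22, 1098]);
translate([1120, 81, 75]) cube([85, 22, 1098]);
translate([1401, 81, 75]) cube([85, 22, 1098]);
translate([1682, 81, 75]) cube([85, 22, 1098]);
translate([1963, 81, 75]) cube([85, 22, 1098]);
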